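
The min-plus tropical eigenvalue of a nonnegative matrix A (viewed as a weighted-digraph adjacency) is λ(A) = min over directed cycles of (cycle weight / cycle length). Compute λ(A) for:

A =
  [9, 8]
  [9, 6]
λ(A) = 6

Enumerate directed cycles and compute their means (weight / length). Sample:
  cycle 0 → 0: weight = 9, length = 1, mean = 9/1 ≈ 9.000
  cycle 1 → 1: weight = 6, length = 1, mean = 6/1 ≈ 6.000
  cycle 0 → 1 → 0: weight = 17, length = 2, mean = 17/2 ≈ 8.500
  cycle 1 → 0 → 1: weight = 17, length = 2, mean = 17/2 ≈ 8.500
Minimum mean = 6.000, attained e.g. along the cycle 1 → 1 with weight 6 and length 1. So λ(A) = 6/1 = 6.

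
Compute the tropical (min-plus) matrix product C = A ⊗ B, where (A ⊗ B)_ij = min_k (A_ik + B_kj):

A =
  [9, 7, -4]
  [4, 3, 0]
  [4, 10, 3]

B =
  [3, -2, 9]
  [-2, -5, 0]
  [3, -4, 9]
A ⊗ B =
  [-1, -8, 5]
  [1, -4, 3]
  [6, -1, 10]

Apply the min-plus product entry-by-entry:
  C[0][0] = min over k of (A[0][0] + B[0][0] = 9 + 3 = 12, A[0][1] + B[1][0] = 7 + -2 = 5, A[0][2] + B[2][0] = -4 + 3 = -1) = -1 (attained at k = 2)
  C[0][1] = min over k of (A[0][0] + B[0][1] = 9 + -2 = 7, A[0][1] + B[1][1] = 7 + -5 = 2, A[0][2] + B[2][1] = -4 + -4 = -8) = -8 (attained at k = 2)
  C[0][2] = min over k of (A[0][0] + B[0][2] = 9 + 9 = 18, A[0][1] + B[1][2] = 7 + 0 = 7, A[0][2] + B[2][2] = -4 + 9 = 5) = 5 (attained at k = 2)
  C[1][0] = min over k of (A[1][0] + B[0][0] = 4 + 3 = 7, A[1][1] + B[1][0] = 3 + -2 = 1, A[1][2] + B[2][0] = 0 + 3 = 3) = 1 (attained at k = 1)
  C[1][1] = min over k of (A[1][0] + B[0][1] = 4 + -2 = 2, A[1][1] + B[1][1] = 3 + -5 = -2, A[1][2] + B[2][1] = 0 + -4 = -4) = -4 (attained at k = 2)
  C[1][2] = min over k of (A[1][0] + B[0][2] = 4 + 9 = 13, A[1][1] + B[1][2] = 3 + 0 = 3, A[1][2] + B[2][2] = 0 + 9 = 9) = 3 (attained at k = 1)
  C[2][0] = min over k of (A[2][0] + B[0][0] = 4 + 3 = 7, A[2][1] + B[1][0] = 10 + -2 = 8, A[2][2] + B[2][0] = 3 + 3 = 6) = 6 (attained at k = 2)
  C[2][1] = min over k of (A[2][0] + B[0][1] = 4 + -2 = 2, A[2][1] + B[1][1] = 10 + -5 = 5, A[2][2] + B[2][1] = 3 + -4 = -1) = -1 (attained at k = 2)
  C[2][2] = min over k of (A[2][0] + B[0][2] = 4 + 9 = 13, A[2][1] + B[1][2] = 10 + 0 = 10, A[2][2] + B[2][2] = 3 + 9 = 12) = 10 (attained at k = 1)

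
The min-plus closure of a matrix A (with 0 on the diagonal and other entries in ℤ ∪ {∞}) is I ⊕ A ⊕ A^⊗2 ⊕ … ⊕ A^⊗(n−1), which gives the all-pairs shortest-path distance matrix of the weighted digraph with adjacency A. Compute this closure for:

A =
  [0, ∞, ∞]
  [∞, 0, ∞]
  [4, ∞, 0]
Closure =
  [0, ∞, ∞]
  [∞, 0, ∞]
  [4, ∞, 0]

This is the Floyd-Warshall all-pairs shortest-path computation. For each intermediate vertex k = 0, 1, …, 2, update dist[i][j] ← min(dist[i][j], dist[i][k] + dist[k][j]). The final matrix gives, for each (i, j), the minimum total weight of any directed path from i to j (possibly empty when i = j).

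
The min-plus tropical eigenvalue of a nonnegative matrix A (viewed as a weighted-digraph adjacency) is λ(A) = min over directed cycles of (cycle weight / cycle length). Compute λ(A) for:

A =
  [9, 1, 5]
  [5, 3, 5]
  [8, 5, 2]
λ(A) = 2

Enumerate directed cycles and compute their means (weight / length). Sample:
  cycle 0 → 0: weight = 9, length = 1, mean = 9/1 ≈ 9.000
  cycle 1 → 1: weight = 3, length = 1, mean = 3/1 ≈ 3.000
  cycle 2 → 2: weight = 2, length = 1, mean = 2/1 ≈ 2.000
  cycle 0 → 1 → 0: weight = 6, length = 2, mean = 6/2 ≈ 3.000
  cycle 0 → 2 → 0: weight = 13, length = 2, mean = 13/2 ≈ 6.500
  cycle 1 → 0 → 1: weight = 6, length = 2, mean = 6/2 ≈ 3.000
Minimum mean = 2.000, attained e.g. along the cycle 2 → 2 with weight 2 and length 1. So λ(A) = 2/1 = 2.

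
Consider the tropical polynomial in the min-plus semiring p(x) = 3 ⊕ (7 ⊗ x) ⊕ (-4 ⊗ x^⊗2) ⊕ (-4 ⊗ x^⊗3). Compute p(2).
p(2) = 0

A tropical monomial a ⊗ x^⊗i evaluates to a + i · x. Evaluating each term at x = 2:
  Term 0 contributes 3 + 0 · 2 = 3
  Term 1 contributes 7 + 1 · 2 = 9
  Term 2 contributes -4 + 2 · 2 = 0
  Term 3 contributes -4 + 3 · 2 = 2
p(2) = ⊕ of these = min[3, 9, 0, 2] = 0.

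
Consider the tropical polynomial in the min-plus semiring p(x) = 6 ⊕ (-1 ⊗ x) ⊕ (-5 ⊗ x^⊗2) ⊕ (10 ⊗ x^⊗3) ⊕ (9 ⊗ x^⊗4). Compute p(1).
p(1) = -3

A tropical monomial a ⊗ x^⊗i evaluates to a + i · x. Evaluating each term at x = 1:
  Term 0 contributes 6 + 0 · 1 = 6
  Term 1 contributes -1 + 1 · 1 = 0
  Term 2 contributes -5 + 2 · 1 = -3
  Term 3 contributes 10 + 3 · 1 = 13
  Term 4 contributes 9 + 4 · 1 = 13
p(1) = ⊕ of these = min[6, 0, -3, 13, 13] = -3.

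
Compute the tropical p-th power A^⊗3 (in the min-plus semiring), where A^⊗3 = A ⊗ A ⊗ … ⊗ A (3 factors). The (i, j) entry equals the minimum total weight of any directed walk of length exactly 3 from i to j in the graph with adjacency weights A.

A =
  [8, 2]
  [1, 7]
A^⊗3 =
  [10, 5]
  [4, 10]

Each entry (A^⊗3)_ij equals the minimum over all length-3 walks i = v_0 → v_1 → … → v_3 = j of Σ_t A[v_t][v_{t+1}]. For example, for (i, j) = (0, 1) we minimise over 4 possible intermediate vertex sequences; the minimum is 5, attained along the walk 0 → 1 → 0 → 1.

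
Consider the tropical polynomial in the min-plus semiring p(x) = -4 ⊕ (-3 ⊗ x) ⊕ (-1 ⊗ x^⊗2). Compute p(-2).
p(-2) = -5

A tropical monomial a ⊗ x^⊗i evaluates to a + i · x. Evaluating each term at x = -2:
  Term 0 contributes -4 + 0 · -2 = -4
  Term 1 contributes -3 + 1 · -2 = -5
  Term 2 contributes -1 + 2 · -2 = -5
p(-2) = ⊕ of these = min[-4, -5, -5] = -5.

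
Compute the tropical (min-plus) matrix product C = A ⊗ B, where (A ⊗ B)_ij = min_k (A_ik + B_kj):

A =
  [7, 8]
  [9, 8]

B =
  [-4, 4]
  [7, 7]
A ⊗ B =
  [3, 11]
  [5, 13]

Apply the min-plus product entry-by-entry:
  C[0][0] = min over k of (A[0][0] + B[0][0] = 7 + -4 = 3, A[0][1] + B[1][0] = 8 + 7 = 15) = 3 (attained at k = 0)
  C[0][1] = min over k of (A[0][0] + B[0][1] = 7 + 4 = 11, A[0][1] + B[1][1] = 8 + 7 = 15) = 11 (attained at k = 0)
  C[1][0] = min over k of (A[1][0] + B[0][0] = 9 + -4 = 5, A[1][1] + B[1][0] = 8 + 7 = 15) = 5 (attained at k = 0)
  C[1][1] = min over k of (A[1][0] + B[0][1] = 9 + 4 = 13, A[1][1] + B[1][1] = 8 + 7 = 15) = 13 (attained at k = 0)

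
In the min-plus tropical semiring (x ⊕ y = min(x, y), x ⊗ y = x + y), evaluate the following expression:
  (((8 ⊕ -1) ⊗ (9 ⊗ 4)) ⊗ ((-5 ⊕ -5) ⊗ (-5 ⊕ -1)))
(((8 ⊕ -1) ⊗ (9 ⊗ 4)) ⊗ ((-5 ⊕ -5) ⊗ (-5 ⊕ -1))) = 2

Expand innermost to outermost. Recall ⊕ takes the minimum of its arguments and ⊗ takes their sum. Working out the expression (((8 ⊕ -1) ⊗ (9 ⊗ 4)) ⊗ ((-5 ⊕ -5) ⊗ (-5 ⊕ -1))) gives 2.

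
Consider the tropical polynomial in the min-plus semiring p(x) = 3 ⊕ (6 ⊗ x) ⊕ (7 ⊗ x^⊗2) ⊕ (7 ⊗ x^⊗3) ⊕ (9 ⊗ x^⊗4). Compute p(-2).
p(-2) = 1

A tropical monomial a ⊗ x^⊗i evaluates to a + i · x. Evaluating each term at x = -2:
  Term 0 contributes 3 + 0 · -2 = 3
  Term 1 contributes 6 + 1 · -2 = 4
  Term 2 contributes 7 + 2 · -2 = 3
  Term 3 contributes 7 + 3 · -2 = 1
  Term 4 contributes 9 + 4 · -2 = 1
p(-2) = ⊕ of these = min[3, 4, 3, 1, 1] = 1.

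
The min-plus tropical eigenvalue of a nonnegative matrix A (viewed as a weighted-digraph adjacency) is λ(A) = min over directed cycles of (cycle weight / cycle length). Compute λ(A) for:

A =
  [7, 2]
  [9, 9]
λ(A) = 11/2

Enumerate directed cycles and compute their means (weight / length). Sample:
  cycle 0 → 0: weight = 7, length = 1, mean = 7/1 ≈ 7.000
  cycle 1 → 1: weight = 9, length = 1, mean = 9/1 ≈ 9.000
  cycle 0 → 1 → 0: weight = 11, length = 2, mean = 11/2 ≈ 5.500
  cycle 1 → 0 → 1: weight = 11, length = 2, mean = 11/2 ≈ 5.500
Minimum mean = 5.500, attained e.g. along the cycle 0 → 1 → 0 with weight 11 and length 2. So λ(A) = 11/2 = 11/2.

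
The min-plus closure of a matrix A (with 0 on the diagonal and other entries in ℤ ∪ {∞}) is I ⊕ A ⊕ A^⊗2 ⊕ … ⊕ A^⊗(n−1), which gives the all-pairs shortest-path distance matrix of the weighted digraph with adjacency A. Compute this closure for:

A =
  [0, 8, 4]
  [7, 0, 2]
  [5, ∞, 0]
Closure =
  [0, 8, 4]
  [7, 0, 2]
  [5, 13, 0]

This is the Floyd-Warshall all-pairs shortest-path computation. For each intermediate vertex k = 0, 1, …, 2, update dist[i][j] ← min(dist[i][j], dist[i][k] + dist[k][j]). The final matrix gives, for each (i, j), the minimum total weight of any directed path from i to j (possibly empty when i = j).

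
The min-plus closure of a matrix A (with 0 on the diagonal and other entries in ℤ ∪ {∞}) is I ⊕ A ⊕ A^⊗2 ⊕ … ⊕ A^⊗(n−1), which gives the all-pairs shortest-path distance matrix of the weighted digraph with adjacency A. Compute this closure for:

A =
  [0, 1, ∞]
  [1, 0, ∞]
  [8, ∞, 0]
Closure =
  [0, 1, ∞]
  [1, 0, ∞]
  [8, 9, 0]

This is the Floyd-Warshall all-pairs shortest-path computation. For each intermediate vertex k = 0, 1, …, 2, update dist[i][j] ← min(dist[i][j], dist[i][k] + dist[k][j]). The final matrix gives, for each (i, j), the minimum total weight of any directed path from i to j (possibly empty when i = j).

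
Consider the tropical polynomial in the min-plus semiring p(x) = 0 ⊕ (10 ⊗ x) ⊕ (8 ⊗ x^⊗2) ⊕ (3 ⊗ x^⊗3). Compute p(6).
p(6) = 0

A tropical monomial a ⊗ x^⊗i evaluates to a + i · x. Evaluating each term at x = 6:
  Term 0 contributes 0 + 0 · 6 = 0
  Term 1 contributes 10 + 1 · 6 = 16
  Term 2 contributes 8 + 2 · 6 = 20
  Term 3 contributes 3 + 3 · 6 = 21
p(6) = ⊕ of these = min[0, 16, 20, 21] = 0.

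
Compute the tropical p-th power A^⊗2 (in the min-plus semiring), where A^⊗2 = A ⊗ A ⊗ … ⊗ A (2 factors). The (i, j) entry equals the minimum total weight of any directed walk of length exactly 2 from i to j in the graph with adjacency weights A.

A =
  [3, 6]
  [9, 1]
A^⊗2 =
  [6, 7]
  [10, 2]

Each entry (A^⊗2)_ij equals the minimum over all length-2 walks i = v_0 → v_1 → … → v_2 = j of Σ_t A[v_t][v_{t+1}]. For example, for (i, j) = (0, 1) we minimise over 2 possible intermediate vertex sequences; the minimum is 7, attained along the walk 0 → 1 → 1.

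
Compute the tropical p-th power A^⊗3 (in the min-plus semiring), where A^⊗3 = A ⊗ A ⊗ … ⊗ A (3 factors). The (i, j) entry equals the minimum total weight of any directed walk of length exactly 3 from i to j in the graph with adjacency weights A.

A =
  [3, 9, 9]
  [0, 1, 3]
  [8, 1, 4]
A^⊗3 =
  [9, 11, 13]
  [2, 3, 5]
  [2, 3, 5]

Each entry (A^⊗3)_ij equals the minimum over all length-3 walks i = v_0 → v_1 → … → v_3 = j of Σ_t A[v_t][v_{t+1}]. For example, for (i, j) = (0, 2) we minimise over 9 possible intermediate vertex sequences; the minimum is 13, attained along the walk 0 → 1 → 1 → 2.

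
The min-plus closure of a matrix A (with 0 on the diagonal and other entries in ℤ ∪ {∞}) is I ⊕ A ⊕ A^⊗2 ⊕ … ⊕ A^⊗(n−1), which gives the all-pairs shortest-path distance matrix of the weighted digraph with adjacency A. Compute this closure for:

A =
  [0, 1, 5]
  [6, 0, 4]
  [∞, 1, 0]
Closure =
  [0, 1, 5]
  [6, 0, 4]
  [7, 1, 0]

This is the Floyd-Warshall all-pairs shortest-path computation. For each intermediate vertex k = 0, 1, …, 2, update dist[i][j] ← min(dist[i][j], dist[i][k] + dist[k][j]). The final matrix gives, for each (i, j), the minimum total weight of any directed path from i to j (possibly empty when i = j).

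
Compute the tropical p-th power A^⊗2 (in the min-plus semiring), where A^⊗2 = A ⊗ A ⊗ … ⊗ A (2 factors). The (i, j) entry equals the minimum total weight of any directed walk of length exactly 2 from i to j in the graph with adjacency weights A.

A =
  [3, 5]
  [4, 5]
A^⊗2 =
  [6, 8]
  [7, 9]

Each entry (A^⊗2)_ij equals the minimum over all length-2 walks i = v_0 → v_1 → … → v_2 = j of Σ_t A[v_t][v_{t+1}]. For example, for (i, j) = (0, 1) we minimise over 2 possible intermediate vertex sequences; the minimum is 8, attained along the walk 0 → 0 → 1.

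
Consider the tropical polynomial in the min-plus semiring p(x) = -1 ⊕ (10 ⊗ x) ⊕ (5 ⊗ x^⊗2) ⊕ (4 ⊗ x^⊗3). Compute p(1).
p(1) = -1

A tropical monomial a ⊗ x^⊗i evaluates to a + i · x. Evaluating each term at x = 1:
  Term 0 contributes -1 + 0 · 1 = -1
  Term 1 contributes 10 + 1 · 1 = 11
  Term 2 contributes 5 + 2 · 1 = 7
  Term 3 contributes 4 + 3 · 1 = 7
p(1) = ⊕ of these = min[-1, 11, 7, 7] = -1.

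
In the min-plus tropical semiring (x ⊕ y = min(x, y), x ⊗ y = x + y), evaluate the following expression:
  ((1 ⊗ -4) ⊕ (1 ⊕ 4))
((1 ⊗ -4) ⊕ (1 ⊕ 4)) = -3

Expand innermost to outermost. Recall ⊕ takes the minimum of its arguments and ⊗ takes their sum. Working out the expression ((1 ⊗ -4) ⊕ (1 ⊕ 4)) gives -3.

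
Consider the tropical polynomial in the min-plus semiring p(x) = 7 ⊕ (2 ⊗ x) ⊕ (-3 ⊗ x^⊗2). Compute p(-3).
p(-3) = -9

A tropical monomial a ⊗ x^⊗i evaluates to a + i · x. Evaluating each term at x = -3:
  Term 0 contributes 7 + 0 · -3 = 7
  Term 1 contributes 2 + 1 · -3 = -1
  Term 2 contributes -3 + 2 · -3 = -9
p(-3) = ⊕ of these = min[7, -1, -9] = -9.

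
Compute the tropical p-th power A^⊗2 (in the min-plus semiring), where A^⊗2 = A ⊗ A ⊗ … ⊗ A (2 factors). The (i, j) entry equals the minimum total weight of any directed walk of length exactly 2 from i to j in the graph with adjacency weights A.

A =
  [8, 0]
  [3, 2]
A^⊗2 =
  [3, 2]
  [5, 3]

Each entry (A^⊗2)_ij equals the minimum over all length-2 walks i = v_0 → v_1 → … → v_2 = j of Σ_t A[v_t][v_{t+1}]. For example, for (i, j) = (0, 1) we minimise over 2 possible intermediate vertex sequences; the minimum is 2, attained along the walk 0 → 1 → 1.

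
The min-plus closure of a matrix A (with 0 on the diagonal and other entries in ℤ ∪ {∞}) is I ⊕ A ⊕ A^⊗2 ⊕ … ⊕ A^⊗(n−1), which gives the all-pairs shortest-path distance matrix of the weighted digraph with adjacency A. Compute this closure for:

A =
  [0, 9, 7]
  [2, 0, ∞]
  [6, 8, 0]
Closure =
  [0, 9, 7]
  [2, 0, 9]
  [6, 8, 0]

This is the Floyd-Warshall all-pairs shortest-path computation. For each intermediate vertex k = 0, 1, …, 2, update dist[i][j] ← min(dist[i][j], dist[i][k] + dist[k][j]). The final matrix gives, for each (i, j), the minimum total weight of any directed path from i to j (possibly empty when i = j).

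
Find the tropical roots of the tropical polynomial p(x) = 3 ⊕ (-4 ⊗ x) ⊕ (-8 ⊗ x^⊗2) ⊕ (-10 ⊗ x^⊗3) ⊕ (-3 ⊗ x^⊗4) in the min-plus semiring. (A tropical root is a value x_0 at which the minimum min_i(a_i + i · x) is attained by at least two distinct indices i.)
Roots: {-7, 2, 4, 7}

Each tropical root is a break point of the lower envelope of the lines y = a_i + i · x (there are 5 lines, with slopes 0, 1, ..., 4). Only the lines that attain the minimum somewhere contribute to roots; other lines are dominated. Here the surviving (envelope) indices are i = 4, i = 3, i = 2, i = 1, i = 0.
Intersections between consecutive envelope lines give the roots: for adjacent envelope indices i < j the intersection is x = (a_i − a_j) / (j − i). Reading off the sorted break points: {-7, 2, 4, 7}.
Verification: at each break x_0, at least two indices attain the minimum of min_i(a_i + i · x_0).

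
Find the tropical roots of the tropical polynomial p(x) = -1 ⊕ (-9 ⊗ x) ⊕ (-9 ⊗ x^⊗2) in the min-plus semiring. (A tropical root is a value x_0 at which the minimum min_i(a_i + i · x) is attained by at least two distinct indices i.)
Roots: {0, 8}

Each tropical root is a break point of the lower envelope of the lines y = a_i + i · x (there are 3 lines, with slopes 0, 1, ..., 2). Only the lines that attain the minimum somewhere contribute to roots; other lines are dominated. Here the surviving (envelope) indices are i = 2, i = 1, i = 0.
Intersections between consecutive envelope lines give the roots: for adjacent envelope indices i < j the intersection is x = (a_i − a_j) / (j − i). Reading off the sorted break points: {0, 8}.
Verification: at each break x_0, at least two indices attain the minimum of min_i(a_i + i · x_0).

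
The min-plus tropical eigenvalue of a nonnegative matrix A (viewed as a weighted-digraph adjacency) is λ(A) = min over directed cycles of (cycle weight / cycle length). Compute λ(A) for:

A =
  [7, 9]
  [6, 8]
λ(A) = 7

Enumerate directed cycles and compute their means (weight / length). Sample:
  cycle 0 → 0: weight = 7, length = 1, mean = 7/1 ≈ 7.000
  cycle 1 → 1: weight = 8, length = 1, mean = 8/1 ≈ 8.000
  cycle 0 → 1 → 0: weight = 15, length = 2, mean = 15/2 ≈ 7.500
  cycle 1 → 0 → 1: weight = 15, length = 2, mean = 15/2 ≈ 7.500
Minimum mean = 7.000, attained e.g. along the cycle 0 → 0 with weight 7 and length 1. So λ(A) = 7/1 = 7.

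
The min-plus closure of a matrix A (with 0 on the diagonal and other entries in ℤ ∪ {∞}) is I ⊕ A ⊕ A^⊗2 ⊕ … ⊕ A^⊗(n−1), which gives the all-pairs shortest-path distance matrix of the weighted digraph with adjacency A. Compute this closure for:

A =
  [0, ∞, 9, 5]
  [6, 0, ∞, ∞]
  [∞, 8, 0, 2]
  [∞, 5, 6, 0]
Closure =
  [0, 10, 9, 5]
  [6, 0, 15, 11]
  [13, 7, 0, 2]
  [11, 5, 6, 0]

This is the Floyd-Warshall all-pairs shortest-path computation. For each intermediate vertex k = 0, 1, …, 3, update dist[i][j] ← min(dist[i][j], dist[i][k] + dist[k][j]). The final matrix gives, for each (i, j), the minimum total weight of any directed path from i to j (possibly empty when i = j).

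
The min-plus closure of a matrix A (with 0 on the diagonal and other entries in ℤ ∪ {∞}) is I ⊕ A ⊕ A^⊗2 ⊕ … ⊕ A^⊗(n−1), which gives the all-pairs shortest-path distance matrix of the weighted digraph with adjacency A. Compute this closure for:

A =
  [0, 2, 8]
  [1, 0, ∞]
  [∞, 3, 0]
Closure =
  [0, 2, 8]
  [1, 0, 9]
  [4, 3, 0]

This is the Floyd-Warshall all-pairs shortest-path computation. For each intermediate vertex k = 0, 1, …, 2, update dist[i][j] ← min(dist[i][j], dist[i][k] + dist[k][j]). The final matrix gives, for each (i, j), the minimum total weight of any directed path from i to j (possibly empty when i = j).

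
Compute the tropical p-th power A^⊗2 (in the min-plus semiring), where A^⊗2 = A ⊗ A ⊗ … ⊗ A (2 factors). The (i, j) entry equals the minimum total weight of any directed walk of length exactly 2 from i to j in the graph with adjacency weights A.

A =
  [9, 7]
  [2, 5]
A^⊗2 =
  [9, 12]
  [7, 9]

Each entry (A^⊗2)_ij equals the minimum over all length-2 walks i = v_0 → v_1 → … → v_2 = j of Σ_t A[v_t][v_{t+1}]. For example, for (i, j) = (0, 1) we minimise over 2 possible intermediate vertex sequences; the minimum is 12, attained along the walk 0 → 1 → 1.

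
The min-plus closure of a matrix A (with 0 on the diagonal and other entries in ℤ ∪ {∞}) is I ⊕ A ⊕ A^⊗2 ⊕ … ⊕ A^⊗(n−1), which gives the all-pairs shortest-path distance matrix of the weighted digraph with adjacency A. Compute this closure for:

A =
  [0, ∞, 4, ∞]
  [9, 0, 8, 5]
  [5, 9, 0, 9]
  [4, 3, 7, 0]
Closure =
  [0, 13, 4, 13]
  [9, 0, 8, 5]
  [5, 9, 0, 9]
  [4, 3, 7, 0]

This is the Floyd-Warshall all-pairs shortest-path computation. For each intermediate vertex k = 0, 1, …, 3, update dist[i][j] ← min(dist[i][j], dist[i][k] + dist[k][j]). The final matrix gives, for each (i, j), the minimum total weight of any directed path from i to j (possibly empty when i = j).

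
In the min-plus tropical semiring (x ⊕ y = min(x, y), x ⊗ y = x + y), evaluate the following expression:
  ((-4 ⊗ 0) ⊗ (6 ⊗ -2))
((-4 ⊗ 0) ⊗ (6 ⊗ -2)) = 0

Expand innermost to outermost. Recall ⊕ takes the minimum of its arguments and ⊗ takes their sum. Working out the expression ((-4 ⊗ 0) ⊗ (6 ⊗ -2)) gives 0.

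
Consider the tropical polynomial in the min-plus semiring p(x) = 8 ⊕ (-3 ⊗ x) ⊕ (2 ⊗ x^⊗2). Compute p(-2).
p(-2) = -5

A tropical monomial a ⊗ x^⊗i evaluates to a + i · x. Evaluating each term at x = -2:
  Term 0 contributes 8 + 0 · -2 = 8
  Term 1 contributes -3 + 1 · -2 = -5
  Term 2 contributes 2 + 2 · -2 = -2
p(-2) = ⊕ of these = min[8, -5, -2] = -5.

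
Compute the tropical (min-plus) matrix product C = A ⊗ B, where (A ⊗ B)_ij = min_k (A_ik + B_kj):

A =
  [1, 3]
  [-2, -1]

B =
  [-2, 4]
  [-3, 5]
A ⊗ B =
  [-1, 5]
  [-4, 2]

Apply the min-plus product entry-by-entry:
  C[0][0] = min over k of (A[0][0] + B[0][0] = 1 + -2 = -1, A[0][1] + B[1][0] = 3 + -3 = 0) = -1 (attained at k = 0)
  C[0][1] = min over k of (A[0][0] + B[0][1] = 1 + 4 = 5, A[0][1] + B[1][1] = 3 + 5 = 8) = 5 (attained at k = 0)
  C[1][0] = min over k of (A[1][0] + B[0][0] = -2 + -2 = -4, A[1][1] + B[1][0] = -1 + -3 = -4) = -4 (attained at k = 0)
  C[1][1] = min over k of (A[1][0] + B[0][1] = -2 + 4 = 2, A[1][1] + B[1][1] = -1 + 5 = 4) = 2 (attained at k = 0)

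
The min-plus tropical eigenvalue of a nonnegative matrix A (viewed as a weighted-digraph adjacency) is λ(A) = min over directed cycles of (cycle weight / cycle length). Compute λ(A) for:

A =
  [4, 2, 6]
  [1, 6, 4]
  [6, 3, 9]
λ(A) = 3/2

Enumerate directed cycles and compute their means (weight / length). Sample:
  cycle 0 → 0: weight = 4, length = 1, mean = 4/1 ≈ 4.000
  cycle 1 → 1: weight = 6, length = 1, mean = 6/1 ≈ 6.000
  cycle 2 → 2: weight = 9, length = 1, mean = 9/1 ≈ 9.000
  cycle 0 → 1 → 0: weight = 3, length = 2, mean = 3/2 ≈ 1.500
  cycle 0 → 2 → 0: weight = 12, length = 2, mean = 12/2 ≈ 6.000
  cycle 1 → 0 → 1: weight = 3, length = 2, mean = 3/2 ≈ 1.500
Minimum mean = 1.500, attained e.g. along the cycle 0 → 1 → 0 with weight 3 and length 2. So λ(A) = 3/2 = 3/2.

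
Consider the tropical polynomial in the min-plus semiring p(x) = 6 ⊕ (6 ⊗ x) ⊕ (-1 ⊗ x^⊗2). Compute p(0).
p(0) = -1

A tropical monomial a ⊗ x^⊗i evaluates to a + i · x. Evaluating each term at x = 0:
  Term 0 contributes 6 + 0 · 0 = 6
  Term 1 contributes 6 + 1 · 0 = 6
  Term 2 contributes -1 + 2 · 0 = -1
p(0) = ⊕ of these = min[6, 6, -1] = -1.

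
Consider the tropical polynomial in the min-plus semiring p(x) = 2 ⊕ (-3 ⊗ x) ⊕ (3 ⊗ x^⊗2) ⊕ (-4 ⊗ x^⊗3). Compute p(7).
p(7) = 2

A tropical monomial a ⊗ x^⊗i evaluates to a + i · x. Evaluating each term at x = 7:
  Term 0 contributes 2 + 0 · 7 = 2
  Term 1 contributes -3 + 1 · 7 = 4
  Term 2 contributes 3 + 2 · 7 = 17
  Term 3 contributes -4 + 3 · 7 = 17
p(7) = ⊕ of these = min[2, 4, 17, 17] = 2.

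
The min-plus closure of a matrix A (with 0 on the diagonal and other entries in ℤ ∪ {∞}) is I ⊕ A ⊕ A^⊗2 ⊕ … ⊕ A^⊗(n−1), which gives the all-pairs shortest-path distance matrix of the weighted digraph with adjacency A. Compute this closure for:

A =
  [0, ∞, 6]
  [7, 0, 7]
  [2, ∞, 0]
Closure =
  [0, ∞, 6]
  [7, 0, 7]
  [2, ∞, 0]

This is the Floyd-Warshall all-pairs shortest-path computation. For each intermediate vertex k = 0, 1, …, 2, update dist[i][j] ← min(dist[i][j], dist[i][k] + dist[k][j]). The final matrix gives, for each (i, j), the minimum total weight of any directed path from i to j (possibly empty when i = j).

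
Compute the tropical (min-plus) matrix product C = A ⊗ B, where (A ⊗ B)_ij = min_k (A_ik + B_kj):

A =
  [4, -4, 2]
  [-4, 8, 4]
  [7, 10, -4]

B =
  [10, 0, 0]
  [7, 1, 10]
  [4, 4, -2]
A ⊗ B =
  [3, -3, 0]
  [6, -4, -4]
  [0, 0, -6]

Apply the min-plus product entry-by-entry:
  C[0][0] = min over k of (A[0][0] + B[0][0] = 4 + 10 = 14, A[0][1] + B[1][0] = -4 + 7 = 3, A[0][2] + B[2][0] = 2 + 4 = 6) = 3 (attained at k = 1)
  C[0][1] = min over k of (A[0][0] + B[0][1] = 4 + 0 = 4, A[0][1] + B[1][1] = -4 + 1 = -3, A[0][2] + B[2][1] = 2 + 4 = 6) = -3 (attained at k = 1)
  C[0][2] = min over k of (A[0][0] + B[0][2] = 4 + 0 = 4, A[0][1] + B[1][2] = -4 + 10 = 6, A[0][2] + B[2][2] = 2 + -2 = 0) = 0 (attained at k = 2)
  C[1][0] = min over k of (A[1][0] + B[0][0] = -4 + 10 = 6, A[1][1] + B[1][0] = 8 + 7 = 15, A[1][2] + B[2][0] = 4 + 4 = 8) = 6 (attained at k = 0)
  C[1][1] = min over k of (A[1][0] + B[0][1] = -4 + 0 = -4, A[1][1] + B[1][1] = 8 + 1 = 9, A[1][2] + B[2][1] = 4 + 4 = 8) = -4 (attained at k = 0)
  C[1][2] = min over k of (A[1][0] + B[0][2] = -4 + 0 = -4, A[1][1] + B[1][2] = 8 + 10 = 18, A[1][2] + B[2][2] = 4 + -2 = 2) = -4 (attained at k = 0)
  C[2][0] = min over k of (A[2][0] + B[0][0] = 7 + 10 = 17, A[2][1] + B[1][0] = 10 + 7 = 17, A[2][2] + B[2][0] = -4 + 4 = 0) = 0 (attained at k = 2)
  C[2][1] = min over k of (A[2][0] + B[0][1] = 7 + 0 = 7, A[2][1] + B[1][1] = 10 + 1 = 11, A[2][2] + B[2][1] = -4 + 4 = 0) = 0 (attained at k = 2)
  C[2][2] = min over k of (A[2][0] + B[0][2] = 7 + 0 = 7, A[2][1] + B[1][2] = 10 + 10 = 20, A[2][2] + B[2][2] = -4 + -2 = -6) = -6 (attained at k = 2)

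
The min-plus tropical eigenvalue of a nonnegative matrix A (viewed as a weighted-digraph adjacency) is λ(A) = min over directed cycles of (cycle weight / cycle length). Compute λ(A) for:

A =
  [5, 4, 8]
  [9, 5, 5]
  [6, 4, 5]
λ(A) = 9/2

Enumerate directed cycles and compute their means (weight / length). Sample:
  cycle 0 → 0: weight = 5, length = 1, mean = 5/1 ≈ 5.000
  cycle 1 → 1: weight = 5, length = 1, mean = 5/1 ≈ 5.000
  cycle 2 → 2: weight = 5, length = 1, mean = 5/1 ≈ 5.000
  cycle 0 → 1 → 0: weight = 13, length = 2, mean = 13/2 ≈ 6.500
  cycle 0 → 2 → 0: weight = 14, length = 2, mean = 14/2 ≈ 7.000
  cycle 1 → 0 → 1: weight = 13, length = 2, mean = 13/2 ≈ 6.500
Minimum mean = 4.500, attained e.g. along the cycle 1 → 2 → 1 with weight 9 and length 2. So λ(A) = 9/2 = 9/2.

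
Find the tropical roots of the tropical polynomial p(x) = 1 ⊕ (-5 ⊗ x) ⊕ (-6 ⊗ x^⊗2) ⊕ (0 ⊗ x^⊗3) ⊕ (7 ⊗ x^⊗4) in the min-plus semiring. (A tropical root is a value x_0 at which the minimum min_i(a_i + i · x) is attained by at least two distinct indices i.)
Roots: {-7, -6, 1, 6}

Each tropical root is a break point of the lower envelope of the lines y = a_i + i · x (there are 5 lines, with slopes 0, 1, ..., 4). Only the lines that attain the minimum somewhere contribute to roots; other lines are dominated. Here the surviving (envelope) indices are i = 4, i = 3, i = 2, i = 1, i = 0.
Intersections between consecutive envelope lines give the roots: for adjacent envelope indices i < j the intersection is x = (a_i − a_j) / (j − i). Reading off the sorted break points: {-7, -6, 1, 6}.
Verification: at each break x_0, at least two indices attain the minimum of min_i(a_i + i · x_0).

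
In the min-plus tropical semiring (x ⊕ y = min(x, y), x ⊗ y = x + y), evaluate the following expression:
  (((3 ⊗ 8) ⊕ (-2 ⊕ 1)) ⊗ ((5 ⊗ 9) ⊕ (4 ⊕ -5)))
(((3 ⊗ 8) ⊕ (-2 ⊕ 1)) ⊗ ((5 ⊗ 9) ⊕ (4 ⊕ -5))) = -7

Expand innermost to outermost. Recall ⊕ takes the minimum of its arguments and ⊗ takes their sum. Working out the expression (((3 ⊗ 8) ⊕ (-2 ⊕ 1)) ⊗ ((5 ⊗ 9) ⊕ (4 ⊕ -5))) gives -7.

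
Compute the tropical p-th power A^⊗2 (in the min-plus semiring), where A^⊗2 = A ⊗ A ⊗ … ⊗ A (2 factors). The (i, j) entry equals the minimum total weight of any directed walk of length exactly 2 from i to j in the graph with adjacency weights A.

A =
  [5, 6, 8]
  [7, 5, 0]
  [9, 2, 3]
A^⊗2 =
  [10, 10, 6]
  [9, 2, 3]
  [9, 5, 2]

Each entry (A^⊗2)_ij equals the minimum over all length-2 walks i = v_0 → v_1 → … → v_2 = j of Σ_t A[v_t][v_{t+1}]. For example, for (i, j) = (0, 2) we minimise over 3 possible intermediate vertex sequences; the minimum is 6, attained along the walk 0 → 1 → 2.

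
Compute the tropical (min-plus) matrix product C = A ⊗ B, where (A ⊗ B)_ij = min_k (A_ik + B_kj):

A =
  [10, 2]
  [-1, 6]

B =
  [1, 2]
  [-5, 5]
A ⊗ B =
  [-3, 7]
  [0, 1]

Apply the min-plus product entry-by-entry:
  C[0][0] = min over k of (A[0][0] + B[0][0] = 10 + 1 = 11, A[0][1] + B[1][0] = 2 + -5 = -3) = -3 (attained at k = 1)
  C[0][1] = min over k of (A[0][0] + B[0][1] = 10 + 2 = 12, A[0][1] + B[1][1] = 2 + 5 = 7) = 7 (attained at k = 1)
  C[1][0] = min over k of (A[1][0] + B[0][0] = -1 + 1 = 0, A[1][1] + B[1][0] = 6 + -5 = 1) = 0 (attained at k = 0)
  C[1][1] = min over k of (A[1][0] + B[0][1] = -1 + 2 = 1, A[1][1] + B[1][1] = 6 + 5 = 11) = 1 (attained at k = 0)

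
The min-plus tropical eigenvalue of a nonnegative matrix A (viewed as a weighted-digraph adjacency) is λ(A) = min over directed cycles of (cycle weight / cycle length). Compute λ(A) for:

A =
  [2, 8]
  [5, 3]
λ(A) = 2

Enumerate directed cycles and compute their means (weight / length). Sample:
  cycle 0 → 0: weight = 2, length = 1, mean = 2/1 ≈ 2.000
  cycle 1 → 1: weight = 3, length = 1, mean = 3/1 ≈ 3.000
  cycle 0 → 1 → 0: weight = 13, length = 2, mean = 13/2 ≈ 6.500
  cycle 1 → 0 → 1: weight = 13, length = 2, mean = 13/2 ≈ 6.500
Minimum mean = 2.000, attained e.g. along the cycle 0 → 0 with weight 2 and length 1. So λ(A) = 2/1 = 2.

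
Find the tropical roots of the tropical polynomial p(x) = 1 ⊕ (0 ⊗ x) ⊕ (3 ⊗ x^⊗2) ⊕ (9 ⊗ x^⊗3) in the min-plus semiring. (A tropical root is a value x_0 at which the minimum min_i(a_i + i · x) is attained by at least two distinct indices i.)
Roots: {-6, -3, 1}

Each tropical root is a break point of the lower envelope of the lines y = a_i + i · x (there are 4 lines, with slopes 0, 1, ..., 3). Only the lines that attain the minimum somewhere contribute to roots; other lines are dominated. Here the surviving (envelope) indices are i = 3, i = 2, i = 1, i = 0.
Intersections between consecutive envelope lines give the roots: for adjacent envelope indices i < j the intersection is x = (a_i − a_j) / (j − i). Reading off the sorted break points: {-6, -3, 1}.
Verification: at each break x_0, at least two indices attain the minimum of min_i(a_i + i · x_0).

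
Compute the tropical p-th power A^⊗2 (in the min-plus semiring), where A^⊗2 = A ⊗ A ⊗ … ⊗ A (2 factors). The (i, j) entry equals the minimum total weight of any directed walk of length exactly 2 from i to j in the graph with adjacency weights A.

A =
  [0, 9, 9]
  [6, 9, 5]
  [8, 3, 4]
A^⊗2 =
  [0, 9, 9]
  [6, 8, 9]
  [8, 7, 8]

Each entry (A^⊗2)_ij equals the minimum over all length-2 walks i = v_0 → v_1 → … → v_2 = j of Σ_t A[v_t][v_{t+1}]. For example, for (i, j) = (0, 2) we minimise over 3 possible intermediate vertex sequences; the minimum is 9, attained along the walk 0 → 0 → 2.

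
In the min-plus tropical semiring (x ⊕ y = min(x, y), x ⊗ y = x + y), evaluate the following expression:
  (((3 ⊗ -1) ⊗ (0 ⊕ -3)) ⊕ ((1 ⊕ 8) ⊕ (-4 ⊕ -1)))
(((3 ⊗ -1) ⊗ (0 ⊕ -3)) ⊕ ((1 ⊕ 8) ⊕ (-4 ⊕ -1))) = -4

Expand innermost to outermost. Recall ⊕ takes the minimum of its arguments and ⊗ takes their sum. Working out the expression (((3 ⊗ -1) ⊗ (0 ⊕ -3)) ⊕ ((1 ⊕ 8) ⊕ (-4 ⊕ -1))) gives -4.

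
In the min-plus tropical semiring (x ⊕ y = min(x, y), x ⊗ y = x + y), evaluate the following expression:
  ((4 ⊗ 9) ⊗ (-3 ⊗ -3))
((4 ⊗ 9) ⊗ (-3 ⊗ -3)) = 7

Expand innermost to outermost. Recall ⊕ takes the minimum of its arguments and ⊗ takes their sum. Working out the expression ((4 ⊗ 9) ⊗ (-3 ⊗ -3)) gives 7.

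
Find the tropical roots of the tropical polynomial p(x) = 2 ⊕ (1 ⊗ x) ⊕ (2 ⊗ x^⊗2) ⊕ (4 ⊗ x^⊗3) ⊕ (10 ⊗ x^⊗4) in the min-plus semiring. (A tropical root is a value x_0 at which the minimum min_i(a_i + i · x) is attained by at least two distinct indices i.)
Roots: {-6, -2, -1, 1}

Each tropical root is a break point of the lower envelope of the lines y = a_i + i · x (there are 5 lines, with slopes 0, 1, ..., 4). Only the lines that attain the minimum somewhere contribute to roots; other lines are dominated. Here the surviving (envelope) indices are i = 4, i = 3, i = 2, i = 1, i = 0.
Intersections between consecutive envelope lines give the roots: for adjacent envelope indices i < j the intersection is x = (a_i − a_j) / (j − i). Reading off the sorted break points: {-6, -2, -1, 1}.
Verification: at each break x_0, at least two indices attain the minimum of min_i(a_i + i · x_0).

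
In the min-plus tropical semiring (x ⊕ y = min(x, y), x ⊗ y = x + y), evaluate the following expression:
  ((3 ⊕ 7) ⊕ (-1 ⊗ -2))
((3 ⊕ 7) ⊕ (-1 ⊗ -2)) = -3

Expand innermost to outermost. Recall ⊕ takes the minimum of its arguments and ⊗ takes their sum. Working out the expression ((3 ⊕ 7) ⊕ (-1 ⊗ -2)) gives -3.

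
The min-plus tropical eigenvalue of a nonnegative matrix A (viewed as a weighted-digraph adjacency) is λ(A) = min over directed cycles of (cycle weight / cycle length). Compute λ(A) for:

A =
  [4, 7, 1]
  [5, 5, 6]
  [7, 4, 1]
λ(A) = 1

Enumerate directed cycles and compute their means (weight / length). Sample:
  cycle 0 → 0: weight = 4, length = 1, mean = 4/1 ≈ 4.000
  cycle 1 → 1: weight = 5, length = 1, mean = 5/1 ≈ 5.000
  cycle 2 → 2: weight = 1, length = 1, mean = 1/1 ≈ 1.000
  cycle 0 → 1 → 0: weight = 12, length = 2, mean = 12/2 ≈ 6.000
  cycle 0 → 2 → 0: weight = 8, length = 2, mean = 8/2 ≈ 4.000
  cycle 1 → 0 → 1: weight = 12, length = 2, mean = 12/2 ≈ 6.000
Minimum mean = 1.000, attained e.g. along the cycle 2 → 2 with weight 1 and length 1. So λ(A) = 1/1 = 1.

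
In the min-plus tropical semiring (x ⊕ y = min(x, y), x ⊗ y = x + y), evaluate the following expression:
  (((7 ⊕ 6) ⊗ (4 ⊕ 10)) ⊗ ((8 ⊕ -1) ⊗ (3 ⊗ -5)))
(((7 ⊕ 6) ⊗ (4 ⊕ 10)) ⊗ ((8 ⊕ -1) ⊗ (3 ⊗ -5))) = 7

Expand innermost to outermost. Recall ⊕ takes the minimum of its arguments and ⊗ takes their sum. Working out the expression (((7 ⊕ 6) ⊗ (4 ⊕ 10)) ⊗ ((8 ⊕ -1) ⊗ (3 ⊗ -5))) gives 7.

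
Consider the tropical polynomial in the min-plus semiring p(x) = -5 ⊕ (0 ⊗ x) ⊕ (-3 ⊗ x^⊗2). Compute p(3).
p(3) = -5

A tropical monomial a ⊗ x^⊗i evaluates to a + i · x. Evaluating each term at x = 3:
  Term 0 contributes -5 + 0 · 3 = -5
  Term 1 contributes 0 + 1 · 3 = 3
  Term 2 contributes -3 + 2 · 3 = 3
p(3) = ⊕ of these = min[-5, 3, 3] = -5.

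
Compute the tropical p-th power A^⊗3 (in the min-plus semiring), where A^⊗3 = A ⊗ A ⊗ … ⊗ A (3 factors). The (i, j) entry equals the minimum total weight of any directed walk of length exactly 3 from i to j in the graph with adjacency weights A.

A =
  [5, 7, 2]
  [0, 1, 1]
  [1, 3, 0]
A^⊗3 =
  [3, 5, 2]
  [2, 3, 1]
  [1, 3, 0]

Each entry (A^⊗3)_ij equals the minimum over all length-3 walks i = v_0 → v_1 → … → v_3 = j of Σ_t A[v_t][v_{t+1}]. For example, for (i, j) = (0, 2) we minimise over 9 possible intermediate vertex sequences; the minimum is 2, attained along the walk 0 → 2 → 2 → 2.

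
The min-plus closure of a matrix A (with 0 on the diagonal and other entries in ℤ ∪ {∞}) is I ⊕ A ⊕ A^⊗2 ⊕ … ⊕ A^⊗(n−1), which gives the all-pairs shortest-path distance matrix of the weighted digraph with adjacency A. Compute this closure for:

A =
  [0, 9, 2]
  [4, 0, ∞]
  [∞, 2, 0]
Closure =
  [0, 4, 2]
  [4, 0, 6]
  [6, 2, 0]

This is the Floyd-Warshall all-pairs shortest-path computation. For each intermediate vertex k = 0, 1, …, 2, update dist[i][j] ← min(dist[i][j], dist[i][k] + dist[k][j]). The final matrix gives, for each (i, j), the minimum total weight of any directed path from i to j (possibly empty when i = j).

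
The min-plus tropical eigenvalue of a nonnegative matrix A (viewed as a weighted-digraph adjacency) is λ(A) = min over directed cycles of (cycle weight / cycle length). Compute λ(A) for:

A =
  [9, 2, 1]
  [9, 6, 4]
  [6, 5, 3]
λ(A) = 3

Enumerate directed cycles and compute their means (weight / length). Sample:
  cycle 0 → 0: weight = 9, length = 1, mean = 9/1 ≈ 9.000
  cycle 1 → 1: weight = 6, length = 1, mean = 6/1 ≈ 6.000
  cycle 2 → 2: weight = 3, length = 1, mean = 3/1 ≈ 3.000
  cycle 0 → 1 → 0: weight = 11, length = 2, mean = 11/2 ≈ 5.500
  cycle 0 → 2 → 0: weight = 7, length = 2, mean = 7/2 ≈ 3.500
  cycle 1 → 0 → 1: weight = 11, length = 2, mean = 11/2 ≈ 5.500
Minimum mean = 3.000, attained e.g. along the cycle 2 → 2 with weight 3 and length 1. So λ(A) = 3/1 = 3.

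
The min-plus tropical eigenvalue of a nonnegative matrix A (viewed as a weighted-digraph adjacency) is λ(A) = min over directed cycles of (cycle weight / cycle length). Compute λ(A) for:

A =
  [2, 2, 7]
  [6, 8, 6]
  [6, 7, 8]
λ(A) = 2

Enumerate directed cycles and compute their means (weight / length). Sample:
  cycle 0 → 0: weight = 2, length = 1, mean = 2/1 ≈ 2.000
  cycle 1 → 1: weight = 8, length = 1, mean = 8/1 ≈ 8.000
  cycle 2 → 2: weight = 8, length = 1, mean = 8/1 ≈ 8.000
  cycle 0 → 1 → 0: weight = 8, length = 2, mean = 8/2 ≈ 4.000
  cycle 0 → 2 → 0: weight = 13, length = 2, mean = 13/2 ≈ 6.500
  cycle 1 → 0 → 1: weight = 8, length = 2, mean = 8/2 ≈ 4.000
Minimum mean = 2.000, attained e.g. along the cycle 0 → 0 with weight 2 and length 1. So λ(A) = 2/1 = 2.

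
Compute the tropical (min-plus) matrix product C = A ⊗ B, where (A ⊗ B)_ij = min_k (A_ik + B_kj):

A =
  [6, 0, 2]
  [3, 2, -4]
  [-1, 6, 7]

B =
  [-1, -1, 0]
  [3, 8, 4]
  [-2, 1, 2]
A ⊗ B =
  [0, 3, 4]
  [-6, -3, -2]
  [-2, -2, -1]

Apply the min-plus product entry-by-entry:
  C[0][0] = min over k of (A[0][0] + B[0][0] = 6 + -1 = 5, A[0][1] + B[1][0] = 0 + 3 = 3, A[0][2] + B[2][0] = 2 + -2 = 0) = 0 (attained at k = 2)
  C[0][1] = min over k of (A[0][0] + B[0][1] = 6 + -1 = 5, A[0][1] + B[1][1] = 0 + 8 = 8, A[0][2] + B[2][1] = 2 + 1 = 3) = 3 (attained at k = 2)
  C[0][2] = min over k of (A[0][0] + B[0][2] = 6 + 0 = 6, A[0][1] + B[1][2] = 0 + 4 = 4, A[0][2] + B[2][2] = 2 + 2 = 4) = 4 (attained at k = 1)
  C[1][0] = min over k of (A[1][0] + B[0][0] = 3 + -1 = 2, A[1][1] + B[1][0] = 2 + 3 = 5, A[1][2] + B[2][0] = -4 + -2 = -6) = -6 (attained at k = 2)
  C[1][1] = min over k of (A[1][0] + B[0][1] = 3 + -1 = 2, A[1][1] + B[1][1] = 2 + 8 = 10, A[1][2] + B[2][1] = -4 + 1 = -3) = -3 (attained at k = 2)
  C[1][2] = min over k of (A[1][0] + B[0][2] = 3 + 0 = 3, A[1][1] + B[1][2] = 2 + 4 = 6, A[1][2] + B[2][2] = -4 + 2 = -2) = -2 (attained at k = 2)
  C[2][0] = min over k of (A[2][0] + B[0][0] = -1 + -1 = -2, A[2][1] + B[1][0] = 6 + 3 = 9, A[2][2] + B[2][0] = 7 + -2 = 5) = -2 (attained at k = 0)
  C[2][1] = min over k of (A[2][0] + B[0][1] = -1 + -1 = -2, A[2][1] + B[1][1] = 6 + 8 = 14, A[2][2] + B[2][1] = 7 + 1 = 8) = -2 (attained at k = 0)
  C[2][2] = min over k of (A[2][0] + B[0][2] = -1 + 0 = -1, A[2][1] + B[1][2] = 6 + 4 = 10, A[2][2] + B[2][2] = 7 + 2 = 9) = -1 (attained at k = 0)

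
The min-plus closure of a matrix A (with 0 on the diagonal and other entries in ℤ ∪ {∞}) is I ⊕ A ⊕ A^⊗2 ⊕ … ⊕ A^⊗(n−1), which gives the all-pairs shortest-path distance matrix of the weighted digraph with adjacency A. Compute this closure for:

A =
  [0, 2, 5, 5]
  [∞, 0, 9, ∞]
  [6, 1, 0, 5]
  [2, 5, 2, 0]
Closure =
  [0, 2, 5, 5]
  [15, 0, 9, 14]
  [6, 1, 0, 5]
  [2, 3, 2, 0]

This is the Floyd-Warshall all-pairs shortest-path computation. For each intermediate vertex k = 0, 1, …, 3, update dist[i][j] ← min(dist[i][j], dist[i][k] + dist[k][j]). The final matrix gives, for each (i, j), the minimum total weight of any directed path from i to j (possibly empty when i = j).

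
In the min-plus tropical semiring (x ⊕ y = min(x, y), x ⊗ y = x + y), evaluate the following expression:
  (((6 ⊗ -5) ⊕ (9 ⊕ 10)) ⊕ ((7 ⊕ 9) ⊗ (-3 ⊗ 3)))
(((6 ⊗ -5) ⊕ (9 ⊕ 10)) ⊕ ((7 ⊕ 9) ⊗ (-3 ⊗ 3))) = 1

Expand innermost to outermost. Recall ⊕ takes the minimum of its arguments and ⊗ takes their sum. Working out the expression (((6 ⊗ -5) ⊕ (9 ⊕ 10)) ⊕ ((7 ⊕ 9) ⊗ (-3 ⊗ 3))) gives 1.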